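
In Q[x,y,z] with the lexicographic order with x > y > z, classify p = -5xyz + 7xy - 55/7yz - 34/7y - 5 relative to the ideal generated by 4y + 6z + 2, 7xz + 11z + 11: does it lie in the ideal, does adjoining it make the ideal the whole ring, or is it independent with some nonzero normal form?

First compute the reduced Gröbner basis of I by Buchberger's algorithm.
f_1 = 4y + 6z + 2, LT = y.
f_2 = 7xz + 11z + 11, LT = xz.

The S-polynomials (S(f_1,f_2)) all reduce to 0 modulo the current basis, so we have a Gröbner basis.
Inter-reduce: drop elements whose leading term is divisible by another's, tail-reduce, and make monic.
Reduced Gröbner basis: {xz + 11/7z + 11/7, y + 3/2z + 1/2}.
Label its elements g_1 = xz + 11/7z + 11/7, g_2 = y + 3/2z + 1/2.

Reduce p = -5xyz + 7xy - 55/7yz - 34/7y - 5 modulo G:
  leading term xyz: subtract (-5y)·g_1 from -5xyz + 7xy - 55/7yz - 34/7y - 5 → 7xy + 3y - 5
  leading term xy: subtract (7x)·g_2 from 7xy + 3y - 5 → -21/2xz - 7/2x + 3y - 5
  leading term xz: subtract (-21/2)·g_1 from -21/2xz - 7/2x + 3y - 5 → -7/2x + 3y + 33/2z + 23/2
  leading term x: no divisor's leading term divides it; move -7/2x to the remainder.
  leading term y: subtract (3)·g_2 from 3y + 33/2z + 23/2 → 12z + 10
  leading term z: no divisor's leading term divides it; move 12z to the remainder.
  leading term 1: no divisor's leading term divides it; move 10 to the remainder.
  normal form = -7/2x + 12z + 10.
The normal form is nonzero, so p ∉ I. Since p minus its normal form lies in I, I + (p) = I + (r) where r = -7/2x + 12z + 10; decide whether this ideal is the whole ring.
Run Buchberger on G together with r (pairs among the g_i already reduce to 0 since G is a Gröbner basis):
g_1 = xz + 11/7z + 11/7, LT = xz.
g_2 = y + 3/2z + 1/2, LT = y.
r = -7/2x + 12z + 10, LT = x.

S(g_1,r): lcm = xz. S = 24/7z^2 + 31/7z + 11/7.
  leading term z^2: no divisor's leading term divides it; move 24/7z^2 to the remainder.
  leading term z: no divisor's leading term divides it; move 31/7z to the remainder.
  leading term 1: no divisor's leading term divides it; move 11/7 to the remainder.
  remainder 24/7z^2 + 31/7z + 11/7 ≠ 0; add m_4 = 24/7z^2 + 31/7z + 11/7 to the basis.

The other S-polynomials (S(g_1,g_2), S(g_2,r), S(g_1,m_4), S(g_2,m_4), S(r,m_4)) all reduce to 0 modulo the current basis, so we have a Gröbner basis.
Inter-reduce: drop elements whose leading term is divisible by another's, tail-reduce, and make monic.
Reduced Gröbner basis: {x - 24/7z - 20/7, y + 3/2z + 1/2, z^2 + 31/24z + 11/24}.
The reduced Gröbner basis of I + (p) is {x - 24/7z - 20/7, y + 3/2z + 1/2, z^2 + 31/24z + 11/24} ≠ {1}, a proper ideal, so the enlarged system stays consistent: p is independent of I, with normal form -7/2x + 12z + 10.

-5xyz + 7xy - 55/7yz - 34/7y - 5 is independent of I; its normal form modulo I is -7/2x + 12z + 10.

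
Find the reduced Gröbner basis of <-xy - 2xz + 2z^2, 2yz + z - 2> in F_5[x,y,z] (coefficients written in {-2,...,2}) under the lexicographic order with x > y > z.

G = {xy + 2xz - 2z^2, xz^2 + xz - 2x - z^3, yz - 2z - 1}

f_1 = -xy - 2xz + 2z^2, LT = xy.
f_2 = 2yz + z - 2, LT = yz.

S(f_1,f_2): lcm = xyz. S = 2xz^2 + 2xz + x - 2z^3.
  leading term xz^2: no divisor's leading term divides it; move 2xz^2 to the remainder.
  leading term xz: no divisor's leading term divides it; move 2xz to the remainder.
  leading term x: no divisor's leading term divides it; move x to the remainder.
  leading term z^3: no divisor's leading term divides it; move -2z^3 to the remainder.
  remainder 2xz^2 + 2xz + x - 2z^3 ≠ 0; add g_3 = 2xz^2 + 2xz + x - 2z^3 to the basis.

S(f_1,g_3): lcm = xyz^2. S = -xyz + 2xy + 2xz^3 + yz^3 - 2z^4.
  leading term xyz: subtract (z)·f_1 from -xyz + 2xy + 2xz^3 + yz^3 - 2z^4 → 2xy + 2xz^3 + 2xz^2 + yz^3 - 2z^4 - 2z^3
  leading term xy: subtract (-2)·f_1 from 2xy + 2xz^3 + 2xz^2 + yz^3 - 2z^4 - 2z^3 → 2xz^3 + 2xz^2 + xz + yz^3 - 2z^4 - 2z^3 - z^2
  leading term xz^3: subtract (z)·g_3 from 2xz^3 + 2xz^2 + xz + yz^3 - 2z^4 - 2z^3 - z^2 → yz^3 - 2z^3 - z^2
  leading term yz^3: subtract (-2z^2)·f_2 from yz^3 - 2z^3 - z^2 → 0
  remainder 0.

S(f_2,g_3): lcm = xyz^2. S = -xyz + 2xy - 2xz^2 - xz + yz^3.
  leading term xyz: subtract (z)·f_1 from -xyz + 2xy - 2xz^2 - xz + yz^3 → 2xy - xz + yz^3 - 2z^3
  leading term xy: subtract (-2)·f_1 from 2xy - xz + yz^3 - 2z^3 → yz^3 - 2z^3 - z^2
  leading term yz^3: subtract (-2z^2)·f_2 from yz^3 - 2z^3 - z^2 → 0
  remainder 0.

Every S-polynomial of the final basis reduces to 0, so we have a Gröbner basis.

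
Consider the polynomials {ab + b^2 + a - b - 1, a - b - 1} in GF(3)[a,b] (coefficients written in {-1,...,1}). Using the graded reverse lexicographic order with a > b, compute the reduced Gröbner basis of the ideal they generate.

G = {b^2 - b, a - b - 1}

f_1 = ab + b^2 + a - b - 1, LT = ab.
f_2 = a - b - 1, LT = a.

S(f_1,f_2): lcm = ab. S = -b^2 + a - 1.
  leading term b^2: no divisor's leading term divides it; move -b^2 to the remainder.
  leading term a: subtract (1)·f_2 from a - 1 → b
  leading term b: no divisor's leading term divides it; move b to the remainder.
  remainder -b^2 + b ≠ 0; add g_3 = -b^2 + b to the basis.

The other S-polynomials (S(f_1,g_3), S(f_2,g_3)) all reduce to 0 modulo the current basis, so we have a Gröbner basis.
Inter-reduce: drop elements whose leading term is divisible by another's, tail-reduce, and make monic.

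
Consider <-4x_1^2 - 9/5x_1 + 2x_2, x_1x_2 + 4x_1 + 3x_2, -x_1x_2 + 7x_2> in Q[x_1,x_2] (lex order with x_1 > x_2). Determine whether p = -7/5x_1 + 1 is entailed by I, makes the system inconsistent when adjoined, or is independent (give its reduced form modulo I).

Adjoining -7/5x_1 + 1 makes the ideal the whole ring: the system is inconsistent.

First compute the reduced Gröbner basis of I by Buchberger's algorithm.
f_1 = -4x_1^2 - 9/5x_1 + 2x_2, LT = x_1^2.
f_2 = x_1x_2 + 4x_1 + 3x_2, LT = x_1x_2.
f_3 = -x_1x_2 + 7x_2, LT = x_1x_2.

S(f_1,f_2): lcm = x_1^2x_2. S = -4x_1^2 - 51/20x_1x_2 - 1/2x_2^2.
  leading term x_1^2: subtract (1)·f_1 from -4x_1^2 - 51/20x_1x_2 - 1/2x_2^2 → -51/20x_1x_2 + 9/5x_1 - 1/2x_2^2 - 2x_2
  leading term x_1x_2: subtract (-51/20)·f_2 from -51/20x_1x_2 + 9/5x_1 - 1/2x_2^2 - 2x_2 → 12x_1 - 1/2x_2^2 + 113/20x_2
  leading term x_1: no divisor's leading term divides it; move 12x_1 to the remainder.
  leading term x_2^2: no divisor's leading term divides it; move -1/2x_2^2 to the remainder.
  leading term x_2: no divisor's leading term divides it; move 113/20x_2 to the remainder.
  remainder 12x_1 - 1/2x_2^2 + 113/20x_2 ≠ 0; add h_4 = 12x_1 - 1/2x_2^2 + 113/20x_2 to the basis.

S(f_1,f_3): lcm = x_1^2x_2. S = 149/20x_1x_2 - 1/2x_2^2.
  leading term x_1x_2: subtract (149/20)·f_2 from 149/20x_1x_2 - 1/2x_2^2 → -149/5x_1 - 1/2x_2^2 - 447/20x_2
  leading term x_1: subtract (-149/60)·h_4 from -149/5x_1 - 1/2x_2^2 - 447/20x_2 → -209/120x_2^2 - 9983/1200x_2
  leading term x_2^2: no divisor's leading term divides it; move -209/120x_2^2 to the remainder.
  leading term x_2: no divisor's leading term divides it; move -9983/1200x_2 to the remainder.
  remainder -209/120x_2^2 - 9983/1200x_2 ≠ 0; add h_5 = -209/120x_2^2 - 9983/1200x_2 to the basis.

S(f_2,f_3): lcm = x_1x_2. S = 4x_1 + 10x_2.
  leading term x_1: subtract (1/3)·h_4 from 4x_1 + 10x_2 → 1/6x_2^2 + 487/60x_2
  leading term x_2^2: subtract (-20/209)·h_5 from 1/6x_2^2 + 487/60x_2 → 1530/209x_2
  leading term x_2: no divisor's leading term divides it; move 1530/209x_2 to the remainder.
  remainder 1530/209x_2 ≠ 0; add h_6 = 1530/209x_2 to the basis.

S(f_1,h_4): lcm = x_1^2. S = 1/24x_1x_2^2 - 113/240x_1x_2 + 9/20x_1 - 1/2x_2.
  leading term x_1x_2^2: subtract (1/24x_2)·f_2 from 1/24x_1x_2^2 - 113/240x_1x_2 + 9/20x_1 - 1/2x_2 → -51/80x_1x_2 + 9/20x_1 - 1/8x_2^2 - 1/2x_2
  leading term x_1x_2: subtract (-51/80)·f_2 from -51/80x_1x_2 + 9/20x_1 - 1/8x_2^2 - 1/2x_2 → 3x_1 - 1/8x_2^2 + 113/80x_2
  leading term x_1: subtract (1/4)·h_4 from 3x_1 - 1/8x_2^2 + 113/80x_2 → 0
  remainder 0.

S(f_2,h_4): lcm = x_1x_2. S = 4x_1 + 1/24x_2^3 - 113/240x_2^2 + 3x_2.
  leading term x_1: subtract (1/3)·h_4 from 4x_1 + 1/24x_2^3 - 113/240x_2^2 + 3x_2 → 1/24x_2^3 - 73/240x_2^2 + 67/60x_2
  leading term x_2^3: subtract (-5/209x_2)·h_5 from 1/24x_2^3 - 73/240x_2^2 + 67/60x_2 → -631/1254x_2^2 + 67/60x_2
  leading term x_2^2: subtract (12620/43681)·h_5 from -631/1254x_2^2 + 67/60x_2 → 153765/43681x_2
  leading term x_2: subtract (201/418)·h_6 from 153765/43681x_2 → 0
  remainder 0.

S(f_3,h_4): lcm = x_1x_2. S = 1/24x_2^3 - 113/240x_2^2 - 7x_2.
  leading term x_2^3: subtract (-5/209x_2)·h_5 from 1/24x_2^3 - 113/240x_2^2 - 7x_2 → -140/209x_2^2 - 7x_2
  leading term x_2^2: subtract (16800/43681)·h_5 from -140/209x_2^2 - 7x_2 → -166005/43681x_2
  leading term x_2: subtract (-217/418)·h_6 from -166005/43681x_2 → 0
  remainder 0.

S(f_1,h_5): leading monomials are coprime, so the S-polynomial reduces to 0 (Buchberger's first criterion).
S(f_2,h_5): lcm = x_1x_2^2. S = -1623/2090x_1x_2 + 3x_2^2.
  leading term x_1x_2: subtract (-1623/2090)·f_2 from -1623/2090x_1x_2 + 3x_2^2 → 3246/1045x_1 + 3x_2^2 + 4869/2090x_2
  leading term x_1: subtract (541/2090)·h_4 from 3246/1045x_1 + 3x_2^2 + 4869/2090x_2 → 13081/4180x_2^2 + 36247/41800x_2
  leading term x_2^2: subtract (-78486/43681)·h_5 from 13081/4180x_2^2 + 36247/41800x_2 → -615060/43681x_2
  leading term x_2: subtract (-402/209)·h_6 from -615060/43681x_2 → 0
  remainder 0.

S(f_3,h_5): lcm = x_1x_2^2. S = -9983/2090x_1x_2 - 7x_2^2.
  leading term x_1x_2: subtract (-9983/2090)·f_2 from -9983/2090x_1x_2 - 7x_2^2 → 19966/1045x_1 - 7x_2^2 + 29949/2090x_2
  leading term x_1: subtract (9983/6270)·h_4 from 19966/1045x_1 - 7x_2^2 + 29949/2090x_2 → -77797/12540x_2^2 + 668861/125400x_2
  leading term x_2^2: subtract (155594/43681)·h_5 from -77797/12540x_2^2 + 668861/125400x_2 → 1527399/43681x_2
  leading term x_2: subtract (9983/2090)·h_6 from 1527399/43681x_2 → 0
  remainder 0.

S(h_4,h_5): leading monomials are coprime, so the S-polynomial reduces to 0 (Buchberger's first criterion).
S(f_1,h_6): leading monomials are coprime, so the S-polynomial reduces to 0 (Buchberger's first criterion).
S(f_2,h_6): lcm = x_1x_2. S = 4x_1 + 3x_2.
  leading term x_1: subtract (1/3)·h_4 from 4x_1 + 3x_2 → 1/6x_2^2 + 67/60x_2
  leading term x_2^2: subtract (-20/209)·h_5 from 1/6x_2^2 + 67/60x_2 → 67/209x_2
  leading term x_2: subtract (67/1530)·h_6 from 67/209x_2 → 0
  remainder 0.

S(f_3,h_6): lcm = x_1x_2. S = -7x_2.
  leading term x_2: subtract (-1463/1530)·h_6 from -7x_2 → 0
  remainder 0.

S(h_4,h_6): leading monomials are coprime, so the S-polynomial reduces to 0 (Buchberger's first criterion).
S(h_5,h_6): lcm = x_2^2. S = 9983/2090x_2.
  leading term x_2: subtract (9983/15300)·h_6 from 9983/2090x_2 → 0
  remainder 0.

Every S-polynomial of the final basis reduces to 0, so we have a Gröbner basis.
Inter-reduce: drop elements whose leading term is divisible by another's, tail-reduce, and make monic.
Reduced Gröbner basis: {x_1, x_2}.
Label its elements g_1 = x_1, g_2 = x_2.

Reduce p = -7/5x_1 + 1 modulo G:
  leading term x_1: subtract (-7/5)·g_1 from -7/5x_1 + 1 → 1
  leading term 1: no divisor's leading term divides it; move 1 to the remainder.
  normal form = 1.
The normal form is nonzero, so p ∉ I. Since p minus its normal form lies in I, I + (p) = I + (r) where r = 1; decide whether this ideal is the whole ring.
Here r = 1 is a nonzero constant, hence a unit: 1 ∈ I + (p), the Gröbner basis of I + (p) is {1}, and the enlarged system has no common solution — adjoining p is inconsistent.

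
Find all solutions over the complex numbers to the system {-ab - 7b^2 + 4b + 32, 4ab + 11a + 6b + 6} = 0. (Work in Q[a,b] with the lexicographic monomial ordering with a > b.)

{(2, -2), (333/88 + 3*sqrt(19713)/88, 1/56 - sqrt(19713)/56), (333/88 - 3*sqrt(19713)/88, 1/56 + sqrt(19713)/56)}

Compute a lex Gröbner basis by Buchberger's algorithm.
f_1 = -ab - 7b^2 + 4b + 32, LT = ab.
f_2 = 4ab + 11a + 6b + 6, LT = ab.

S(f_1,f_2): lcm = ab. S = -11/4a + 7b^2 - 11/2b - 67/2.
  leading term a: no divisor's leading term divides it; move -11/4a to the remainder.
  leading term b^2: no divisor's leading term divides it; move 7b^2 to the remainder.
  leading term b: no divisor's leading term divides it; move -11/2b to the remainder.
  leading term 1: no divisor's leading term divides it; move -67/2 to the remainder.
  remainder -11/4a + 7b^2 - 11/2b - 67/2 ≠ 0; add h_3 = -11/4a + 7b^2 - 11/2b - 67/2 to the basis.

S(f_1,h_3): lcm = ab. S = 28/11b^3 + 5b^2 - 178/11b - 32.
  leading term b^3: no divisor's leading term divides it; move 28/11b^3 to the remainder.
  leading term b^2: no divisor's leading term divides it; move 5b^2 to the remainder.
  leading term b: no divisor's leading term divides it; move -178/11b to the remainder.
  leading term 1: no divisor's leading term divides it; move -32 to the remainder.
  remainder 28/11b^3 + 5b^2 - 178/11b - 32 ≠ 0; add h_4 = 28/11b^3 + 5b^2 - 178/11b - 32 to the basis.

S(f_2,h_3): lcm = ab. S = 11/4a + 28/11b^3 - 2b^2 - 235/22b + 3/2.
  leading term a: subtract (-1)·h_3 from 11/4a + 28/11b^3 - 2b^2 - 235/22b + 3/2 → 28/11b^3 + 5b^2 - 178/11b - 32
  leading term b^3: subtract (1)·h_4 from 28/11b^3 + 5b^2 - 178/11b - 32 → 0
  remainder 0.

S(f_1,h_4): lcm = ab^3. S = -55/28ab^2 + 89/14ab + 88/7a + 7b^4 - 4b^3 - 32b^2.
  leading term ab^2: subtract (55/28b)·f_1 from -55/28ab^2 + 89/14ab + 88/7a + 7b^4 - 4b^3 - 32b^2 → 89/14ab + 88/7a + 7b^4 + 39/4b^3 - 279/7b^2 - 440/7b
  leading term ab: subtract (-89/14)·f_1 from 89/14ab + 88/7a + 7b^4 + 39/4b^3 - 279/7b^2 - 440/7b → 88/7a + 7b^4 + 39/4b^3 - 1181/14b^2 - 262/7b + 1424/7
  leading term a: subtract (-32/7)·h_3 from 88/7a + 7b^4 + 39/4b^3 - 1181/14b^2 - 262/7b + 1424/7 → 7b^4 + 39/4b^3 - 733/14b^2 - 438/7b + 352/7
  leading term b^4: subtract (11/4b)·h_4 from 7b^4 + 39/4b^3 - 733/14b^2 - 438/7b + 352/7 → -4b^3 - 55/7b^2 + 178/7b + 352/7
  leading term b^3: subtract (-11/7)·h_4 from -4b^3 - 55/7b^2 + 178/7b + 352/7 → 0
  remainder 0.

S(f_2,h_4): lcm = ab^3. S = 11/14ab^2 + 89/14ab + 88/7a + 3/2b^3 + 3/2b^2.
  leading term ab^2: subtract (-11/14b)·f_1 from 11/14ab^2 + 89/14ab + 88/7a + 3/2b^3 + 3/2b^2 → 89/14ab + 88/7a - 4b^3 + 65/14b^2 + 176/7b
  leading term ab: subtract (-89/14)·f_1 from 89/14ab + 88/7a - 4b^3 + 65/14b^2 + 176/7b → 88/7a - 4b^3 - 279/7b^2 + 354/7b + 1424/7
  leading term a: subtract (-32/7)·h_3 from 88/7a - 4b^3 - 279/7b^2 + 354/7b + 1424/7 → -4b^3 - 55/7b^2 + 178/7b + 352/7
  leading term b^3: subtract (-11/7)·h_4 from -4b^3 - 55/7b^2 + 178/7b + 352/7 → 0
  remainder 0.

S(h_3,h_4): leading monomials are coprime, so the S-polynomial reduces to 0 (Buchberger's first criterion).
Every S-polynomial of the final basis reduces to 0, so we have a Gröbner basis.
Inter-reduce: drop elements whose leading term is divisible by another's, tail-reduce, and make monic.
Reduced Gröbner basis: {a - 28/11b^2 + 2b + 134/11, b^3 + 55/28b^2 - 89/14b - 88/7}.

Since the basis is lex-ordered, b^3 + 55/28b^2 - 89/14b - 88/7 is univariate in b. Its roots are {-2, 1/56 - sqrt(19713)/56, 1/56 + sqrt(19713)/56}. Back-substituting each root into the other basis elements fixes the other coordinates.
  b = -2: the earlier basis element becomes a - 2 = 0, giving a = 2 — point (2, -2).
  b = 1/56 - sqrt(19713)/56: the earlier basis element becomes a - 3*sqrt(19713)/88 - 333/88 = 0, giving a = 333/88 + 3*sqrt(19713)/88 — point (333/88 + 3*sqrt(19713)/88, 1/56 - sqrt(19713)/56).
  b = 1/56 + sqrt(19713)/56: the earlier basis element becomes a - 333/88 + 3*sqrt(19713)/88 = 0, giving a = 333/88 - 3*sqrt(19713)/88 — point (333/88 - 3*sqrt(19713)/88, 1/56 + sqrt(19713)/56).
Each listed point satisfies every original equation (direct substitution).
Zero-dimensionality of the ideal guarantees finitely many solutions over ℂ.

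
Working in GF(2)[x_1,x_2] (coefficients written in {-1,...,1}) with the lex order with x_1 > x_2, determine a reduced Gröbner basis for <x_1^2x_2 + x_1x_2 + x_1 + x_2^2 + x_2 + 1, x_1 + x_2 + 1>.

f_1 = x_1^2x_2 + x_1x_2 + x_1 + x_2^2 + x_2 + 1, LT = x_1^2x_2.
f_2 = x_1 + x_2 + 1, LT = x_1.

S(f_1,f_2): lcm = x_1^2x_2. S = x_1x_2^2 + x_1 + x_2^2 + x_2 + 1.
  leading term x_1x_2^2: subtract (x_2^2)·f_2 from x_1x_2^2 + x_1 + x_2^2 + x_2 + 1 → x_1 + x_2^3 + x_2 + 1
  leading term x_1: subtract (1)·f_2 from x_1 + x_2^3 + x_2 + 1 → x_2^3
  leading term x_2^3: no divisor's leading term divides it; move x_2^3 to the remainder.
  remainder x_2^3 ≠ 0; add g_3 = x_2^3 to the basis.

The other S-polynomials (S(f_1,g_3), S(f_2,g_3)) all reduce to 0 modulo the current basis, so we have a Gröbner basis.
Inter-reduce: drop elements whose leading term is divisible by another's, tail-reduce, and make monic.

G = {x_1 + x_2 + 1, x_2^3}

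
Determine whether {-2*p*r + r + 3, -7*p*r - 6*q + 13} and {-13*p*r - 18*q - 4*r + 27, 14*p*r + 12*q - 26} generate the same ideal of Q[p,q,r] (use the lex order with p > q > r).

Yes, the ideals are equal.

For a fixed monomial order, each ideal has a unique reduced Gröbner basis; comparing bases decides equality.
Buchberger on the first generating set:
f_1 = -2*p*r + r + 3, LT = p*r.
f_2 = -7*p*r - 6*q + 13, LT = p*r.

S(f_1,f_2): lcm = p*r. S = -6/7*q - 1/2*r + 5/14.
  leading term q: no divisor's leading term divides it; move -6/7*q to the remainder.
  leading term r: no divisor's leading term divides it; move -1/2*r to the remainder.
  leading term 1: no divisor's leading term divides it; move 5/14 to the remainder.
  remainder -6/7*q - 1/2*r + 5/14 ≠ 0; add g_3 = -6/7*q - 1/2*r + 5/14 to the basis.

The other S-polynomials (S(f_1,g_3), S(f_2,g_3)) all reduce to 0 modulo the current basis, so we have a Gröbner basis.
Inter-reduce: drop elements whose leading term is divisible by another's, tail-reduce, and make monic.
Reduced Gröbner basis: {p*r - 1/2*r - 3/2, q + 7/12*r - 5/12}.

Buchberger on the second generating set:
h_1 = -13*p*r - 18*q - 4*r + 27, LT = p*r.
h_2 = 14*p*r + 12*q - 26, LT = p*r.

S(h_1,h_2): lcm = p*r. S = 48/91*q + 4/13*r - 20/91.
  leading term q: no divisor's leading term divides it; move 48/91*q to the remainder.
  leading term r: no divisor's leading term divides it; move 4/13*r to the remainder.
  leading term 1: no divisor's leading term divides it; move -20/91 to the remainder.
  remainder 48/91*q + 4/13*r - 20/91 ≠ 0; add k_3 = 48/91*q + 4/13*r - 20/91 to the basis.

The other S-polynomials (S(h_1,k_3), S(h_2,k_3)) all reduce to 0 modulo the current basis, so we have a Gröbner basis.
Inter-reduce: drop elements whose leading term is divisible by another's, tail-reduce, and make monic.
Reduced Gröbner basis: {p*r - 1/2*r - 3/2, q + 7/12*r - 5/12}.

Same reduced basis, so the two generating sets span the same ideal.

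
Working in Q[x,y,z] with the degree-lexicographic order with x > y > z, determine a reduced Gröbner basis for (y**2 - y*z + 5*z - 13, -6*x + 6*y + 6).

The reduced Gröbner basis is the canonical form of the ideal for this ordering.

f_1 = y**2 - y*z + 5*z - 13, LT = y**2.
f_2 = -6*x + 6*y + 6, LT = x.

The S-polynomials (S(f_1,f_2)) all reduce to 0 modulo the current basis, so we have a Gröbner basis.

G = {y**2 - y*z + 5*z - 13, x - y - 1}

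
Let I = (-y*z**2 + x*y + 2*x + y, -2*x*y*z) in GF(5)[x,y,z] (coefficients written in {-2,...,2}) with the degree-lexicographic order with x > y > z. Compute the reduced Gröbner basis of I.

G = {x**2*y + 2*x**2 + x*y, x**2*z, x*y*z, y*z**2 - x*y - 2*x - y}

f_1 = -y*z**2 + x*y + 2*x + y, LT = y*z**2.
f_2 = -2*x*y*z, LT = x*y*z.

S(f_1,f_2): lcm = x*y*z**2. S = -x**2*y - 2*x**2 - x*y.
  reduce S modulo (f_1, f_2):
  remainder -x**2*y - 2*x**2 - x*y ≠ 0; add g_3 = -x**2*y - 2*x**2 - x*y to the basis.

S(f_1,g_3): lcm = x**2*y*z**2. S = -x**3*y - 2*x**2*z**2 - x*y*z**2 - 2*x**3 - x**2*y.
  reduce S modulo (f_1, f_2, g_3):
  remainder -2*x**2*z**2 ≠ 0; add g_4 = -2*x**2*z**2 to the basis.

S(f_2,g_3): lcm = x**2*y*z. S = -2*x**2*z - x*y*z.
  reduce S modulo (f_1, f_2, g_3, g_4):
  remainder -2*x**2*z ≠ 0; add g_5 = -2*x**2*z to the basis.

The other S-polynomials (S(f_1,g_4), S(f_2,g_4), S(g_3,g_4), S(f_1,g_5), S(f_2,g_5), S(g_3,g_5), S(g_4,g_5)) all reduce to 0 modulo the current basis, so we have a Gröbner basis.
Inter-reduce: drop elements whose leading term is divisible by another's, tail-reduce, and make monic.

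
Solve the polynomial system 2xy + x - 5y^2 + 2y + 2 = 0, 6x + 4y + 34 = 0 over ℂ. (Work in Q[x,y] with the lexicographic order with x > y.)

{(-5, -1), (-301/57, -11/19)}

Compute a lex Gröbner basis by Buchberger's algorithm.
f_1 = 2xy + x - 5y^2 + 2y + 2, LT = xy.
f_2 = 6x + 4y + 34, LT = x.

S(f_1,f_2): lcm = xy. S = 1/2x - 19/6y^2 - 14/3y + 1.
  leading term x: subtract (1/12)·f_2 from 1/2x - 19/6y^2 - 14/3y + 1 → -19/6y^2 - 5y - 11/6
  leading term y^2: no divisor's leading term divides it; move -19/6y^2 to the remainder.
  leading term y: no divisor's leading term divides it; move -5y to the remainder.
  leading term 1: no divisor's leading term divides it; move -11/6 to the remainder.
  remainder -19/6y^2 - 5y - 11/6 ≠ 0; add h_3 = -19/6y^2 - 5y - 11/6 to the basis.

The other S-polynomials (S(f_1,h_3), S(f_2,h_3)) all reduce to 0 modulo the current basis, so we have a Gröbner basis.
Inter-reduce: drop elements whose leading term is divisible by another's, tail-reduce, and make monic.
Reduced Gröbner basis: {x + 2/3y + 17/3, y^2 + 30/19y + 11/19}.

A lex Gröbner basis eliminates variables successively. Here y^2 + 30/19y + 11/19 depends only on y, with roots {-1, -11/19}; lifting each root through the earlier basis elements recovers the full solutions.
  y = -1: the earlier basis element becomes x + 5 = 0, giving x = -5 — point (-5, -1).
  y = -11/19: the earlier basis element becomes x + 301/57 = 0, giving x = -301/57 — point (-301/57, -11/19).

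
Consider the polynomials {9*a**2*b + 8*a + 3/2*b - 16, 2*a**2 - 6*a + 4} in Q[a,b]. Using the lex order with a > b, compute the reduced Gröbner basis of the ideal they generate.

G = {a + 21/16*b - 2, b**2 - 16/21*b}

f_1 = 9*a**2*b + 8*a + 3/2*b - 16, LT = a**2*b.
f_2 = 2*a**2 - 6*a + 4, LT = a**2.

S(f_1,f_2): lcm = a**2*b. S = 3*a*b + 8/9*a - 11/6*b - 16/9.
  reduce S modulo (f_1, f_2):
  remainder 3*a*b + 8/9*a - 11/6*b - 16/9 ≠ 0; add g_3 = 3*a*b + 8/9*a - 11/6*b - 16/9 to the basis.

S(f_1,g_3): lcm = a**2*b. S = -8/27*a**2 + 11/18*a*b + 40/27*a + 1/6*b - 16/9.
  reduce S modulo (f_1, f_2, g_3):
  remainder 100/243*a + 175/324*b - 200/243 ≠ 0; add g_4 = 100/243*a + 175/324*b - 200/243 to the basis.

S(f_1,g_4): lcm = a**2*b. S = -21/16*a*b**2 + 2*a*b + 8/9*a + 1/6*b - 16/9.
  reduce S modulo (f_1, f_2, g_3, g_4):
  remainder -77/96*b**2 + 11/18*b ≠ 0; add g_5 = -77/96*b**2 + 11/18*b to the basis.

The other S-polynomials (S(f_2,g_3), S(f_2,g_4), S(g_3,g_4), S(f_1,g_5), S(f_2,g_5), S(g_3,g_5), S(g_4,g_5)) all reduce to 0 modulo the current basis, so we have a Gröbner basis.
Inter-reduce: drop elements whose leading term is divisible by another's, tail-reduce, and make monic.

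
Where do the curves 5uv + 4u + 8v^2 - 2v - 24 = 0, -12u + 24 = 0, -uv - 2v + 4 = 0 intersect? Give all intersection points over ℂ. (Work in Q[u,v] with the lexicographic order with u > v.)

Compute a lex Gröbner basis by Buchberger's algorithm.
f_1 = 5uv + 4u + 8v^2 - 2v - 24, LT = uv.
f_2 = -12u + 24, LT = u.
f_3 = -uv - 2v + 4, LT = uv.

S(f_1,f_2): lcm = uv. S = 4/5u + 8/5v^2 + 8/5v - 24/5.
  reduce S modulo (f_1, f_2, f_3):
  remainder 8/5v^2 + 8/5v - 16/5 ≠ 0; add h_4 = 8/5v^2 + 8/5v - 16/5 to the basis.

S(f_1,f_3): lcm = uv. S = 4/5u + 8/5v^2 - 12/5v - 4/5.
  reduce S modulo (f_1, f_2, f_3, h_4):
  remainder -4v + 4 ≠ 0; add h_5 = -4v + 4 to the basis.

The other S-polynomials (S(f_2,f_3), S(f_1,h_4), S(f_2,h_4), S(f_3,h_4), S(f_1,h_5), S(f_2,h_5), S(f_3,h_5), S(h_4,h_5)) all reduce to 0 modulo the current basis, so we have a Gröbner basis.
Inter-reduce: drop elements whose leading term is divisible by another's, tail-reduce, and make monic.
Reduced Gröbner basis: {u - 2, v - 1}.

A lex Gröbner basis eliminates variables successively. Here v - 1 depends only on v, with roots {1}; lifting each root through the earlier basis elements recovers the full solutions.
  v = 1: the earlier basis element becomes u - 2 = 0, giving u = 2 — point (2, 1).
Zero-dimensionality of the ideal guarantees finitely many solutions over ℂ.

{(2, 1)}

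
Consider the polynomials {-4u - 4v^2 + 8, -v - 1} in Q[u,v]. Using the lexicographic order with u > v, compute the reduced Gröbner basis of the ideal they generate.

G = {u - 1, v + 1}

This is the nonlinear analogue of row-reducing a linear system.

f_1 = -4u - 4v^2 + 8, LT = u.
f_2 = -v - 1, LT = v.

The S-polynomials (S(f_1,f_2)) all reduce to 0 modulo the current basis, so we have a Gröbner basis.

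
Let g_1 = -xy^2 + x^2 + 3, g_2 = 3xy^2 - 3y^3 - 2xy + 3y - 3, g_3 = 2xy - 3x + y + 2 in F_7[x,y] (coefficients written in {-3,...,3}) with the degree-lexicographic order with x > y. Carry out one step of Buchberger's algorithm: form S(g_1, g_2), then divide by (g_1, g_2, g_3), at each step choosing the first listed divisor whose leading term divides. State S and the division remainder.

lcm(LM(g_1), LM(g_2)) = xy^2.
S = (lcm/LT(g_1))·g_1 − (lcm/LT(g_2))·g_2 = y^3 - x^2 + 3xy - y - 2.
Reduce S modulo (g_1, g_2, g_3) in that order:
  leading term y^3: no divisor's leading term divides it; move y^3 to the remainder.
  leading term x^2: no divisor's leading term divides it; move -x^2 to the remainder.
  leading term xy: subtract (-2)·g_3 from 3xy - y - 2 → x + y + 2
  leading term x: no divisor's leading term divides it; move x to the remainder.
  leading term y: no divisor's leading term divides it; move y to the remainder.
  leading term 1: no divisor's leading term divides it; move 2 to the remainder.
The remainder y^3 - x^2 + x + y + 2 is nonzero, so it would be added as the next basis element.

S(g_1, g_2) = y^3 - x^2 + 3xy - y - 2; remainder on division = y^3 - x^2 + x + y + 2.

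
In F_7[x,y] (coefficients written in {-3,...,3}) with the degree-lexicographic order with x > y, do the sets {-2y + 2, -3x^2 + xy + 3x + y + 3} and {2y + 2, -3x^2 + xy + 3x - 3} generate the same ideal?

For a fixed monomial order, each ideal has a unique reduced Gröbner basis; comparing bases decides equality.
Buchberger on the first generating set:
f_1 = -2y + 2, LT = y.
f_2 = -3x^2 + xy + 3x + y + 3, LT = x^2.

S(f_1,f_2): leading monomials are coprime, so the S-polynomial reduces to 0 (Buchberger's first criterion).
Every S-polynomial of the final basis reduces to 0, so we have a Gröbner basis.
Inter-reduce: drop elements whose leading term is divisible by another's, tail-reduce, and make monic.
Reduced Gröbner basis: {x^2 + x + 1, y - 1}.

Buchberger on the second generating set:
h_1 = 2y + 2, LT = y.
h_2 = -3x^2 + xy + 3x - 3, LT = x^2.

S(h_1,h_2): leading monomials are coprime, so the S-polynomial reduces to 0 (Buchberger's first criterion).
Every S-polynomial of the final basis reduces to 0, so we have a Gröbner basis.
Inter-reduce: drop elements whose leading term is divisible by another's, tail-reduce, and make monic.
Reduced Gröbner basis: {x^2 - 3x + 1, y + 1}.

These differ, so the ideals are not equal.

No, the ideals differ.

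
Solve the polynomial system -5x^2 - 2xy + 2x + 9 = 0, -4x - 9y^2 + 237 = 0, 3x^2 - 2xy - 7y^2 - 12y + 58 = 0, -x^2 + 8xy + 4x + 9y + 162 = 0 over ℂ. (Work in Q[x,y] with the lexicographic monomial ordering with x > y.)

{(3, -5)}

Compute a lex Gröbner basis by Buchberger's algorithm.
f_1 = -5x^2 - 2xy + 2x + 9, LT = x^2.
f_2 = -4x - 9y^2 + 237, LT = x.
f_3 = 3x^2 - 2xy - 7y^2 - 12y + 58, LT = x^2.
f_4 = -x^2 + 8xy + 4x + 9y + 162, LT = x^2.

S(f_1,f_2): lcm = x^2. S = -9/4xy^2 + 2/5xy + 1177/20x - 9/5.
  reduce S modulo (f_1, f_2, f_3, f_4):
  remainder 81/16y^4 - 9/10y^3 - 10629/40y^2 + 237/10y + 55761/16 ≠ 0; add h_5 = 81/16y^4 - 9/10y^3 - 10629/40y^2 + 237/10y + 55761/16 to the basis.

S(f_1,f_3): lcm = x^2. S = 16/15xy - 2/5x + 7/3y^2 + 4y - 317/15.
  reduce S modulo (f_1, f_2, f_3, f_4, h_5):
  remainder -12/5y^3 + 97/30y^2 + 336/5y - 269/6 ≠ 0; add h_6 = -12/5y^3 + 97/30y^2 + 336/5y - 269/6 to the basis.

S(f_1,f_4): lcm = x^2. S = 42/5xy + 18/5x + 9y + 801/5.
  reduce S modulo (f_1, f_2, f_3, f_4, h_5, h_6):
  remainder -537/16y^2 - 45/2y + 11625/16 ≠ 0; add h_7 = -537/16y^2 - 45/2y + 11625/16 to the basis.

S(h_5,h_6): lcm = y^4. S = 421/360y^3 - 1102/45y^2 - 15119/1080y + 18587/27.
  reduce S modulo (f_1, f_2, f_3, f_4, h_5, h_6, h_7):
  remainder 219781/6444y + 1098905/6444 ≠ 0; add h_8 = 219781/6444y + 1098905/6444 to the basis.

The other S-polynomials (S(f_2,f_3), S(f_2,f_4), S(f_3,f_4), S(f_1,h_5), S(f_2,h_5), S(f_3,h_5), S(f_4,h_5), S(f_1,h_6), S(f_2,h_6), S(f_3,h_6), S(f_4,h_6), S(f_1,h_7), S(f_2,h_7), S(f_3,h_7), S(f_4,h_7), S(h_5,h_7), S(h_6,h_7), S(f_1,h_8), S(f_2,h_8), S(f_3,h_8), S(f_4,h_8), S(h_5,h_8), S(h_6,h_8), S(h_7,h_8)) all reduce to 0 modulo the current basis, so we have a Gröbner basis.
Inter-reduce: drop elements whose leading term is divisible by another's, tail-reduce, and make monic.
Reduced Gröbner basis: {x - 3, y + 5}.

From the last basis element, y + 5 = 0, so y takes values in {-5}. Each choice, substituted upward through the basis, yields the corresponding point(s) of the solution set.
  y = -5: the earlier basis element becomes x - 3 = 0, giving x = 3 — point (3, -5).
This is the nonlinear analogue of row-reducing a linear system.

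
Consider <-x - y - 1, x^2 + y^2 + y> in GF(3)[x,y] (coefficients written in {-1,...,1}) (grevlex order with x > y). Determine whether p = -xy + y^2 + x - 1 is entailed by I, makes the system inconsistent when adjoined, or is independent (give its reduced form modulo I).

First compute the reduced Gröbner basis of I by Buchberger's algorithm.
f_1 = -x - y - 1, LT = x.
f_2 = x^2 + y^2 + y, LT = x^2.

S(f_1,f_2): lcm = x^2. S = xy - y^2 + x - y.
  leading term xy: subtract (-y)·f_1 from xy - y^2 + x - y → y^2 + x + y
  leading term y^2: no divisor's leading term divides it; move y^2 to the remainder.
  leading term x: subtract (-1)·f_1 from x + y → -1
  leading term 1: no divisor's leading term divides it; move -1 to the remainder.
  remainder y^2 - 1 ≠ 0; add h_3 = y^2 - 1 to the basis.

The other S-polynomials (S(f_1,h_3), S(f_2,h_3)) all reduce to 0 modulo the current basis, so we have a Gröbner basis.
Inter-reduce: drop elements whose leading term is divisible by another's, tail-reduce, and make monic.
Reduced Gröbner basis: {y^2 - 1, x + y + 1}.
Label its elements g_1 = y^2 - 1, g_2 = x + y + 1.

Reduce p = -xy + y^2 + x - 1 modulo G:
  leading term xy: subtract (-y)·g_2 from -xy + y^2 + x - 1 → -y^2 + x + y - 1
  leading term y^2: subtract (-1)·g_1 from -y^2 + x + y - 1 → x + y + 1
  leading term x: subtract (1)·g_2 from x + y + 1 → 0
  normal form = 0.
Since the normal form is 0, p ∈ I.

-xy + y^2 + x - 1 lies in I (it reduces to 0).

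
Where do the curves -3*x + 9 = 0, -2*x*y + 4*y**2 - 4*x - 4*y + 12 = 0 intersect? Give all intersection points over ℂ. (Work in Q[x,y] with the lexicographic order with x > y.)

{(3, 0), (3, 5/2)}

Compute a lex Gröbner basis by Buchberger's algorithm.
f_1 = -3*x + 9, LT = x.
f_2 = -2*x*y - 4*x + 4*y**2 - 4*y + 12, LT = x*y.

S(f_1,f_2): lcm = x*y. S = -2*x + 2*y**2 - 5*y + 6.
  leading term x: subtract (2/3)·f_1 from -2*x + 2*y**2 - 5*y + 6 → 2*y**2 - 5*y
  leading term y**2: no divisor's leading term divides it; move 2*y**2 to the remainder.
  leading term y: no divisor's leading term divides it; move -5*y to the remainder.
  remainder 2*y**2 - 5*y ≠ 0; add h_3 = 2*y**2 - 5*y to the basis.

The other S-polynomials (S(f_1,h_3), S(f_2,h_3)) all reduce to 0 modulo the current basis, so we have a Gröbner basis.
Inter-reduce: drop elements whose leading term is divisible by another's, tail-reduce, and make monic.
Reduced Gröbner basis: {x - 3, y**2 - 5/2*y}.

Since the basis is lex-ordered, y**2 - 5/2*y is univariate in y. Its roots are {0, 5/2}. Back-substituting each root into the other basis elements fixes the other coordinates.
  y = 0: the earlier basis element becomes x - 3 = 0, giving x = 3 — point (3, 0).
  y = 5/2: the earlier basis element becomes x - 3 = 0, giving x = 3 — point (3, 5/2).
Each listed point satisfies every original equation (direct substitution).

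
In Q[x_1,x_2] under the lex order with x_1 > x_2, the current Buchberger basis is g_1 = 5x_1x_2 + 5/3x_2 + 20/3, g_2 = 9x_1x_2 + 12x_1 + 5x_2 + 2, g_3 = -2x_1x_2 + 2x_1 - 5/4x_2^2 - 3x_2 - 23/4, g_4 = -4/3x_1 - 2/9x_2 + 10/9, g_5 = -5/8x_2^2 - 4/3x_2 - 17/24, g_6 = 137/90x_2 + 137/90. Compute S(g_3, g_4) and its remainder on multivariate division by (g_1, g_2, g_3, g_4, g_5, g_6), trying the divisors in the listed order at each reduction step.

lcm(LM(g_3), LM(g_4)) = x_1x_2.
S = (lcm/LT(g_3))·g_3 − (lcm/LT(g_4))·g_4 = -x_1 + 11/24x_2^2 + 7/3x_2 + 23/8.
Reduce S modulo (g_1, g_2, g_3, g_4, g_5, g_6) in that order:
  leading term x_1: subtract (3/4)·g_4 from -x_1 + 11/24x_2^2 + 7/3x_2 + 23/8 → 11/24x_2^2 + 5/2x_2 + 49/24
  leading term x_2^2: subtract (-11/15)·g_5 from 11/24x_2^2 + 5/2x_2 + 49/24 → 137/90x_2 + 137/90
  leading term x_2: subtract (1)·g_6 from 137/90x_2 + 137/90 → 0
The remainder is 0, so this S-polynomial contributes no new basis element.

S(g_3, g_4) = -x_1 + 11/24x_2^2 + 7/3x_2 + 23/8; remainder on division = 0.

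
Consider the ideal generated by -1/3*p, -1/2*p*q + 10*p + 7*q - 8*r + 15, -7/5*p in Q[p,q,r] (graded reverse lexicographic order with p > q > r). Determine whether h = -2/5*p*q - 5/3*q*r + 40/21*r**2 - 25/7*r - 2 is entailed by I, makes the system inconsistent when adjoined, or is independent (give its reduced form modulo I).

First compute the reduced Gröbner basis of I by Buchberger's algorithm.
f_1 = -1/3*p, LT = p.
f_2 = -1/2*p*q + 10*p + 7*q - 8*r + 15, LT = p*q.
f_3 = -7/5*p, LT = p.

S(f_1,f_2): lcm = p*q. S = 20*p + 14*q - 16*r + 30.
  leading term p: subtract (-60)·f_1 from 20*p + 14*q - 16*r + 30 → 14*q - 16*r + 30
  leading term q: no divisor's leading term divides it; move 14*q to the remainder.
  leading term r: no divisor's leading term divides it; move -16*r to the remainder.
  leading term 1: no divisor's leading term divides it; move 30 to the remainder.
  remainder 14*q - 16*r + 30 ≠ 0; add k_4 = 14*q - 16*r + 30 to the basis.

The other S-polynomials (S(f_1,f_3), S(f_2,f_3), S(f_1,k_4), S(f_2,k_4), S(f_3,k_4)) all reduce to 0 modulo the current basis, so we have a Gröbner basis.
Inter-reduce: drop elements whose leading term is divisible by another's, tail-reduce, and make monic.
Reduced Gröbner basis: {p, q - 8/7*r + 15/7}.
Label its elements g_1 = p, g_2 = q - 8/7*r + 15/7.

Reduce h = -2/5*p*q - 5/3*q*r + 40/21*r**2 - 25/7*r - 2 modulo G:
  leading term p*q: subtract (-2/5*q)·g_1 from -2/5*p*q - 5/3*q*r + 40/21*r**2 - 25/7*r - 2 → -5/3*q*r + 40/21*r**2 - 25/7*r - 2
  leading term q*r: subtract (-5/3*r)·g_2 from -5/3*q*r + 40/21*r**2 - 25/7*r - 2 → -2
  leading term 1: no divisor's leading term divides it; move -2 to the remainder.
  normal form = -2.
The normal form is nonzero, so h ∉ I. Since h minus its normal form lies in I, I + (h) = I + (n) where n = -2; decide whether this ideal is the whole ring.
Here n = -2 is a nonzero constant, hence a unit: 1 ∈ I + (h), the Gröbner basis of I + (h) is {1}, and the enlarged system has no common solution — adjoining h is inconsistent.

Adjoining -2/5*p*q - 5/3*q*r + 40/21*r**2 - 25/7*r - 2 makes the ideal the whole ring: the system is inconsistent.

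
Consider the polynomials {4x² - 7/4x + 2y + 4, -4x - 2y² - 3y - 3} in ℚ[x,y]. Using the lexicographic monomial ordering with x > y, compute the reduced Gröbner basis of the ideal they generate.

f_1 = 4x² - 7/4x + 2y + 4, LT = x².
f_2 = -4x - 2y² - 3y - 3, LT = x.

S(f_1,f_2): lcm = x². S = -½xy² - ¾xy - 19/16x + ½y + 1.
  leading term xy²: subtract (⅛y²)·f_2 from -½xy² - ¾xy - 19/16x + ½y + 1 → -¾xy - 19/16x + ¼y⁴ + ⅜y³ + ⅜y² + ½y + 1
  leading term xy: subtract (3/16y)·f_2 from -¾xy - 19/16x + ¼y⁴ + ⅜y³ + ⅜y² + ½y + 1 → -19/16x + ¼y⁴ + ¾y³ + 15/16y² + 17/16y + 1
  leading term x: subtract (19/64)·f_2 from -19/16x + ¼y⁴ + ¾y³ + 15/16y² + 17/16y + 1 → ¼y⁴ + ¾y³ + 49/32y² + 125/64y + 121/64
  leading term y⁴: no divisor's leading term divides it; move ¼y⁴ to the remainder.
  leading term y³: no divisor's leading term divides it; move ¾y³ to the remainder.
  leading term y²: no divisor's leading term divides it; move 49/32y² to the remainder.
  leading term y: no divisor's leading term divides it; move 125/64y to the remainder.
  leading term 1: no divisor's leading term divides it; move 121/64 to the remainder.
  remainder ¼y⁴ + ¾y³ + 49/32y² + 125/64y + 121/64 ≠ 0; add g_3 = ¼y⁴ + ¾y³ + 49/32y² + 125/64y + 121/64 to the basis.

The other S-polynomials (S(f_1,g_3), S(f_2,g_3)) all reduce to 0 modulo the current basis, so we have a Gröbner basis.
Inter-reduce: drop elements whose leading term is divisible by another's, tail-reduce, and make monic.

G = {x + ½y² + ¾y + ¾, y⁴ + 3y³ + 49/8y² + 125/16y + 121/16}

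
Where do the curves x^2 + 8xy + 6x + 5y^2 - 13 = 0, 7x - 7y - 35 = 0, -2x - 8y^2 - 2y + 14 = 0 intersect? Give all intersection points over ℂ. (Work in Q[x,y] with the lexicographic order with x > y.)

Compute a lex Gröbner basis by Buchberger's algorithm.
f_1 = x^2 + 8xy + 6x + 5y^2 - 13, LT = x^2.
f_2 = 7x - 7y - 35, LT = x.
f_3 = -2x - 8y^2 - 2y + 14, LT = x.

S(f_1,f_2): lcm = x^2. S = 9xy + 11x + 5y^2 - 13.
  leading term xy: subtract (9/7y)·f_2 from 9xy + 11x + 5y^2 - 13 → 11x + 14y^2 + 45y - 13
  leading term x: subtract (11/7)·f_2 from 11x + 14y^2 + 45y - 13 → 14y^2 + 56y + 42
  leading term y^2: no divisor's leading term divides it; move 14y^2 to the remainder.
  leading term y: no divisor's leading term divides it; move 56y to the remainder.
  leading term 1: no divisor's leading term divides it; move 42 to the remainder.
  remainder 14y^2 + 56y + 42 ≠ 0; add h_4 = 14y^2 + 56y + 42 to the basis.

S(f_1,f_3): lcm = x^2. S = -4xy^2 + 7xy + 13x + 5y^2 - 13.
  leading term xy^2: subtract (-4/7y^2)·f_2 from -4xy^2 + 7xy + 13x + 5y^2 - 13 → 7xy + 13x - 4y^3 - 15y^2 - 13
  leading term xy: subtract (y)·f_2 from 7xy + 13x - 4y^3 - 15y^2 - 13 → 13x - 4y^3 - 8y^2 + 35y - 13
  leading term x: subtract (13/7)·f_2 from 13x - 4y^3 - 8y^2 + 35y - 13 → -4y^3 - 8y^2 + 48y + 52
  leading term y^3: subtract (-2/7y)·h_4 from -4y^3 - 8y^2 + 48y + 52 → 8y^2 + 60y + 52
  leading term y^2: subtract (4/7)·h_4 from 8y^2 + 60y + 52 → 28y + 28
  leading term y: no divisor's leading term divides it; move 28y to the remainder.
  leading term 1: no divisor's leading term divides it; move 28 to the remainder.
  remainder 28y + 28 ≠ 0; add h_5 = 28y + 28 to the basis.

The other S-polynomials (S(f_2,f_3), S(f_1,h_4), S(f_2,h_4), S(f_3,h_4), S(f_1,h_5), S(f_2,h_5), S(f_3,h_5), S(h_4,h_5)) all reduce to 0 modulo the current basis, so we have a Gröbner basis.
Inter-reduce: drop elements whose leading term is divisible by another's, tail-reduce, and make monic.
Reduced Gröbner basis: {x - 4, y + 1}.

The lex basis is triangular: the last element involves only y. Solving y + 1 = 0 gives y ∈ {-1}; substituting each value into the earlier elements determines the remaining variables.
  y = -1: the earlier basis element becomes x - 4 = 0, giving x = 4 — point (4, -1).

{(4, -1)}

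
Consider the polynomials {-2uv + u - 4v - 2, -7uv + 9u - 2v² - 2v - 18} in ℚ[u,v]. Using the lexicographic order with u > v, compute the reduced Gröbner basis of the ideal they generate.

f_1 = -2uv + u - 4v - 2, LT = uv.
f_2 = -7uv + 9u - 2v² - 2v - 18, LT = uv.

S(f_1,f_2): lcm = uv. S = 11/14u - 2/7v² + 12/7v - 11/7.
  leading term u: no divisor's leading term divides it; move 11/14u to the remainder.
  leading term v²: no divisor's leading term divides it; move -2/7v² to the remainder.
  leading term v: no divisor's leading term divides it; move 12/7v to the remainder.
  leading term 1: no divisor's leading term divides it; move -11/7 to the remainder.
  remainder 11/14u - 2/7v² + 12/7v - 11/7 ≠ 0; add g_3 = 11/14u - 2/7v² + 12/7v - 11/7 to the basis.

S(f_1,g_3): lcm = uv. S = -½u + 4/11v³ - 24/11v² + 4v + 1.
  leading term u: subtract (-7/11)·g_3 from -½u + 4/11v³ - 24/11v² + 4v + 1 → 4/11v³ - 26/11v² + 56/11v
  leading term v³: no divisor's leading term divides it; move 4/11v³ to the remainder.
  leading term v²: no divisor's leading term divides it; move -26/11v² to the remainder.
  leading term v: no divisor's leading term divides it; move 56/11v to the remainder.
  remainder 4/11v³ - 26/11v² + 56/11v ≠ 0; add g_4 = 4/11v³ - 26/11v² + 56/11v to the basis.

S(f_2,g_3): lcm = uv. S = -9/7u + 4/11v³ - 146/77v² + 16/7v + 18/7.
  leading term u: subtract (-18/11)·g_3 from -9/7u + 4/11v³ - 146/77v² + 16/7v + 18/7 → 4/11v³ - 26/11v² + 56/11v
  leading term v³: subtract (1)·g_4 from 4/11v³ - 26/11v² + 56/11v → 0
  remainder 0.

S(f_1,g_4): lcm = uv³. S = 6uv² - 14uv + 2v³ + v².
  leading term uv²: subtract (-3v)·f_1 from 6uv² - 14uv + 2v³ + v² → -11uv + 2v³ - 11v² - 6v
  leading term uv: subtract (11/2)·f_1 from -11uv + 2v³ - 11v² - 6v → -11/2u + 2v³ - 11v² + 16v + 11
  leading term u: subtract (-7)·g_3 from -11/2u + 2v³ - 11v² + 16v + 11 → 2v³ - 13v² + 28v
  leading term v³: subtract (11/2)·g_4 from 2v³ - 13v² + 28v → 0
  remainder 0.

S(f_2,g_4): lcm = uv³. S = 73/14uv² - 14uv + 2/7v⁴ + 2/7v³ + 18/7v².
  leading term uv²: subtract (-73/28v)·f_1 from 73/14uv² - 14uv + 2/7v⁴ + 2/7v³ + 18/7v² → -319/28uv + 2/7v⁴ + 2/7v³ - 55/7v² - 73/14v
  leading term uv: subtract (319/56)·f_1 from -319/28uv + 2/7v⁴ + 2/7v³ - 55/7v² - 73/14v → -319/56u + 2/7v⁴ + 2/7v³ - 55/7v² + 123/7v + 319/28
  leading term u: subtract (-29/4)·g_3 from -319/56u + 2/7v⁴ + 2/7v³ - 55/7v² + 123/7v + 319/28 → 2/7v⁴ + 2/7v³ - 139/14v² + 30v
  leading term v⁴: subtract (11/14v)·g_4 from 2/7v⁴ + 2/7v³ - 139/14v² + 30v → 15/7v³ - 195/14v² + 30v
  leading term v³: subtract (165/28)·g_4 from 15/7v³ - 195/14v² + 30v → 0
  remainder 0.

S(g_3,g_4): leading monomials are coprime, so the S-polynomial reduces to 0 (Buchberger's first criterion).
Every S-polynomial of the final basis reduces to 0, so we have a Gröbner basis.
Inter-reduce: drop elements whose leading term is divisible by another's, tail-reduce, and make monic.

G = {u - 4/11v² + 24/11v - 2, v³ - 13/2v² + 14v}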